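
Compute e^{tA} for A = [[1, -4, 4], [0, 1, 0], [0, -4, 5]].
e^{tA} = [[e^{t}, -e^{5*t} + e^{t}, e^{5*t} - e^{t}], [0, e^{t}, 0], [0, -e^{5*t} + e^{t}, e^{5*t}]]

A has Jordan form J = [[1, 0, 0], [0, 1, 0], [0, 0, 5]] with A = PJP^{-1}, so e^{tA} = P e^{tJ} P^{-1}.

For a Jordan block J_k(λ), e^{tJ_k(λ)} = e^{λt} · (I + tN + t^2 N^2/2! + ... + t^{k-1} N^{k-1}/(k-1)!) where N is the nilpotent superdiagonal part.

Assembling the blocks and conjugating back gives the entries of e^{tA} as shown above.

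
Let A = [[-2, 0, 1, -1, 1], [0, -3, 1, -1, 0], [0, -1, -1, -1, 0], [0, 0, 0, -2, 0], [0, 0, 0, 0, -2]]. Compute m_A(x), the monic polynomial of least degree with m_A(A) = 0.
The characteristic polynomial factors as (x + 2)^5. The minimal polynomial is ∏(x - λ)^{k_λ} where k_λ is the size of the largest Jordan block at λ.

For λ = -2: rank(A + 2I) = 2, and the largest Jordan block has size 3 (the smallest k with rank((A + 2I)^k) = rank((A + 2I)^(k+1))).

So m_A(x) = (x + 2)^3.

m_A(x) = (x + 2)^3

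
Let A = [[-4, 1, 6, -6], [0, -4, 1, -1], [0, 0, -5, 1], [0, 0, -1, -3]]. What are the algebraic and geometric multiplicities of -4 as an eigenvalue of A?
The characteristic polynomial is (x + 4)^4, so the factor x + 4 appears with exponent 4: the algebraic multiplicity is 4.

rank(A + 4I) = 2, so the eigenspace has dimension 4 - 2 = 2: the geometric multiplicity is 2.

Since 2 < 4, A is not diagonalizable.

algebraic multiplicity 4, geometric multiplicity 2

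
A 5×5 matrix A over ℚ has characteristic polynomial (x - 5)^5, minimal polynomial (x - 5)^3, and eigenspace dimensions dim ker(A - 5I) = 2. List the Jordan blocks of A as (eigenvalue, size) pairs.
λ = 5: algebraic multiplicity 5 (exponent in χ_A), largest block size 3 (exponent in m_A), 2 blocks (geometric multiplicity). These force block sizes [3, 2].

Jordan blocks: (5, 3), (5, 2)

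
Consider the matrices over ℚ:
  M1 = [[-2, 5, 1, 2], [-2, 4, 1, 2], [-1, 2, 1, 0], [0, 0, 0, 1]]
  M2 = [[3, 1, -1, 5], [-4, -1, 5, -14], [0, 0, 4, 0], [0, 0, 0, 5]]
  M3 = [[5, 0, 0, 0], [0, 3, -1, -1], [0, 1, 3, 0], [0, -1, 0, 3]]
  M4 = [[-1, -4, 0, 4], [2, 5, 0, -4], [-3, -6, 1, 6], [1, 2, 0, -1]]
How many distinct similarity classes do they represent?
4 classes: {M1}, {M2}, {M3}, {M4}

Characteristic polynomials: χ_{M1} = (x - 1)^4, χ_{M2} = (x - 5)(x - 4)(x - 1)^2, χ_{M3} = (x - 5)(x - 3)^3, χ_{M4} = (x - 1)^4.

{M1}: invariant factors x - 1, (x - 1)^3.

{M2}: invariant factors (x - 5)(x - 4)(x - 1)^2.

{M3}: invariant factors (x - 5)(x - 3)^3.

{M4}: invariant factors x - 1, x - 1, (x - 1)^2.

Matrices are similar if and only if their invariant-factor lists agree; the partition into similarity classes is {M1}, {M2}, {M3}, {M4}.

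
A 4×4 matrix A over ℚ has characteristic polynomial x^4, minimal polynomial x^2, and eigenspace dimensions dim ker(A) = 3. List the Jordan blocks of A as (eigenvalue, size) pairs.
Jordan blocks: (0, 2), (0, 1), (0, 1)

λ = 0: algebraic multiplicity 4 (exponent in χ_A), largest block size 2 (exponent in m_A), 3 blocks (geometric multiplicity). These force block sizes [2, 1, 1].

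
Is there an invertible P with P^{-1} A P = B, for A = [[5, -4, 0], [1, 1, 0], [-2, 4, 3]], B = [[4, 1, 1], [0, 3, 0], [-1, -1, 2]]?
Two matrices over a field are similar if and only if they have the same invariant factors.

Both A and B have characteristic polynomial (x - 3)^3 and minimal polynomial (x - 3)^2. Computing further, both have invariant factors x - 3, (x - 3)^2. Hence A and B are similar.

Yes.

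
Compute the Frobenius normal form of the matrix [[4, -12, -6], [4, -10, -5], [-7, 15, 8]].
The invariant factors of A (the non-unit diagonal entries of the Smith normal form of xI - A over ℚ[x]) are (x - 4)(x + 1)^2, each dividing the next. The characteristic polynomial is their product, (x - 4)(x + 1)^2.

The rational canonical form is the block-diagonal matrix of companion matrices C(f_i):
R = [[0, 0, 4], [1, 0, 7], [0, 1, 2]].

R = [[0, 0, 4], [1, 0, 7], [0, 1, 2]]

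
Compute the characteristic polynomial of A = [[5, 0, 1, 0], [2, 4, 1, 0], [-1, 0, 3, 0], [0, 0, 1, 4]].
xI - A = [[x - 5, 0, -1, 0], [-2, x - 4, -1, 0], [1, 0, x - 3, 0], [0, 0, -1, x - 4]].

Expanding det(xI - A) along the first row:
det(xI - A) = + (x - 5)·det([[x - 4, -1, 0], [0, x - 3, 0], [0, -1, x - 4]]) - (0)·det([[-2, -1, 0], [1, x - 3, 0], [0, -1, x - 4]]) + (-1)·det([[-2, x - 4, 0], [1, 0, 0], [0, 0, x - 4]]) - (0)·det([[-2, x - 4, -1], [1, 0, x - 3], [0, 0, -1]]).

Evaluating gives χ_A(x) = x^4 - 16x^3 + 96x^2 - 256x + 256 = (x - 4)^4.

χ_A(x) = (x - 4)^4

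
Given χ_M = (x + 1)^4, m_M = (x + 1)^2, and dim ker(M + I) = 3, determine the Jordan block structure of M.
Jordan blocks: (-1, 2), (-1, 1), (-1, 1)

λ = -1: algebraic multiplicity 4 (exponent in χ_M), largest block size 2 (exponent in m_M), 3 blocks (geometric multiplicity). These force block sizes [2, 1, 1].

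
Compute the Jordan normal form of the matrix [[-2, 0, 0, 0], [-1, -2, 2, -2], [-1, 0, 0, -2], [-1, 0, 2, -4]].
The characteristic polynomial is det(xI - A) = (x + 2)^4, so the eigenvalues are -2 (algebraic multiplicity 4).

For λ = -2: rank(A + 2I) = 1, rank((A + 2I)^2) = 0. The eigenspace has dimension 4 - 1 = 3, so there are 3 Jordan blocks; the rank sequence gives block sizes [2, 1, 1].

Assembling the blocks gives the Jordan form J above.

J = [[-2, 1, 0, 0], [0, -2, 0, 0], [0, 0, -2, 0], [0, 0, 0, -2]]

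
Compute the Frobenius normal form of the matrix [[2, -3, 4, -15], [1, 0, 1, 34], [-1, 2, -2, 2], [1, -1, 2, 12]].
R = [[0, 0, 0, -25], [1, 0, 0, 60], [0, 1, 0, -46], [0, 0, 1, 12]]

The invariant factors of A (the non-unit diagonal entries of the Smith normal form of xI - A over ℚ[x]) are (x - 5)^2(x - 1)^2, each dividing the next. The characteristic polynomial is their product, (x - 5)^2(x - 1)^2.

The rational canonical form is the block-diagonal matrix of companion matrices C(f_i):
R = [[0, 0, 0, -25], [1, 0, 0, 60], [0, 1, 0, -46], [0, 0, 1, 12]].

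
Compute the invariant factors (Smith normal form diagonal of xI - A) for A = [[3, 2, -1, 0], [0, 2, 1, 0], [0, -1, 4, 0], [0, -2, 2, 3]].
x - 3, (x - 3)^3

The Jordan structure of A has elementary divisors (x - 3)^3, (x - 3). Arranging the block sizes at each eigenvalue in decreasing order and taking row products gives the invariant factors.

Invariant factors (smallest first, each dividing the next): x - 3, (x - 3)^3.

Check: the last factor (x - 3)^3 is the minimal polynomial, and the product (x - 3)^4 is the characteristic polynomial.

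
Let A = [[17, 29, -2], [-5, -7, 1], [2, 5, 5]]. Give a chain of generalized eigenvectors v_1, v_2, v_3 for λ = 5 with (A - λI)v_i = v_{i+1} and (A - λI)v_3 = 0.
We seek v_1 ∈ ker((A - 5I)^3) \ ker((A - 5I)^2), then set v_{i+1} = (A - 5I) v_i.

One such chain is v_1 = [[5, -2, 2]]^T, v_2 = [[-2, 1, 0]]^T, v_3 = [[5, -2, 1]]^T. Check: (A - 5I) v_3 = [[0, 0, 0]]^T = 0.

v_1 = [[5, -2, 2]]^T, v_2 = [[-2, 1, 0]]^T, v_3 = [[5, -2, 1]]^T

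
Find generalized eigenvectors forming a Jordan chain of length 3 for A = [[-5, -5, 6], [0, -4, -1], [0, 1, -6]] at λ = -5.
We seek v_1 ∈ ker((A + 5I)^3) \ ker((A + 5I)^2), then set v_{i+1} = (A + 5I) v_i.

One such chain is v_1 = [[-6, 3, 2]]^T, v_2 = [[-3, 1, 1]]^T, v_3 = [[1, 0, 0]]^T. Check: (A + 5I) v_3 = [[0, 0, 0]]^T = 0.

v_1 = [[-6, 3, 2]]^T, v_2 = [[-3, 1, 1]]^T, v_3 = [[1, 0, 0]]^T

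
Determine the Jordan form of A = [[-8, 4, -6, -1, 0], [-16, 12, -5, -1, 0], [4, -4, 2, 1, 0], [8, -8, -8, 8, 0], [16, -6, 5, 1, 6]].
J = [[-4, 0, 0, 0, 0], [0, 6, 1, 0, 0], [0, 0, 6, 1, 0], [0, 0, 0, 6, 0], [0, 0, 0, 0, 6]]

The characteristic polynomial is det(xI - A) = (x - 6)^4(x + 4), so the eigenvalues are -4 (algebraic multiplicity 1), 6 (algebraic multiplicity 4).

For λ = -4: algebraic multiplicity 1 gives one 1×1 block.

For λ = 6: rank(A - 6I) = 3, rank((A - 6I)^2) = 2, rank((A - 6I)^3) = 1. The eigenspace has dimension 5 - 3 = 2, so there are 2 Jordan blocks; the rank sequence gives block sizes [3, 1].

Assembling the blocks gives the Jordan form J above.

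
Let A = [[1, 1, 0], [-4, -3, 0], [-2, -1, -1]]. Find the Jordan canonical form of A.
J = [[-1, 1, 0], [0, -1, 0], [0, 0, -1]]

The characteristic polynomial is det(xI - A) = (x + 1)^3, so the eigenvalues are -1 (algebraic multiplicity 3).

For λ = -1: rank(A + I) = 1, rank((A + I)^2) = 0. The eigenspace has dimension 3 - 1 = 2, so there are 2 Jordan blocks; the rank sequence gives block sizes [2, 1].

Assembling the blocks gives the Jordan form J above.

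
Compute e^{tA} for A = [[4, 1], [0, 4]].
e^{tA} = [[e^{4*t}, t*e^{4*t}], [0, e^{4*t}]]

A has Jordan form J = [[4, 1], [0, 4]] with A = PJP^{-1}, so e^{tA} = P e^{tJ} P^{-1}.

For a Jordan block J_k(λ), e^{tJ_k(λ)} = e^{λt} · (I + tN + t^2 N^2/2! + ... + t^{k-1} N^{k-1}/(k-1)!) where N is the nilpotent superdiagonal part.

Assembling the blocks and conjugating back gives the entries of e^{tA} as shown above.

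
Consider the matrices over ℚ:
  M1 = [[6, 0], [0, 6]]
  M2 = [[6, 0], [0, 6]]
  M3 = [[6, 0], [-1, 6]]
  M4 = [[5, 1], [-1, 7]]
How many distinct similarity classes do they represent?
Characteristic polynomials: χ_{M1} = (x - 6)^2, χ_{M2} = (x - 6)^2, χ_{M3} = (x - 6)^2, χ_{M4} = (x - 6)^2.

{M1, M2}: invariant factors x - 6, x - 6.

{M3, M4}: invariant factors (x - 6)^2.

Matrices are similar if and only if their invariant-factor lists agree; the partition into similarity classes is {M1, M2}, {M3, M4}.

2 classes: {M1, M2}, {M3, M4}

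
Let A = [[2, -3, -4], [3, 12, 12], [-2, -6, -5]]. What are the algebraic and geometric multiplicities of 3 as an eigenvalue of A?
algebraic multiplicity 3, geometric multiplicity 2

The characteristic polynomial is (x - 3)^3, so the factor x - 3 appears with exponent 3: the algebraic multiplicity is 3.

rank(A - 3I) = 1, so the eigenspace has dimension 3 - 1 = 2: the geometric multiplicity is 2.

Since 2 < 3, A is not diagonalizable.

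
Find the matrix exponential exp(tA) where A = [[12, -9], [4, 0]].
A has Jordan form J = [[6, 1], [0, 6]] with A = PJP^{-1}, so e^{tA} = P e^{tJ} P^{-1}.

For a Jordan block J_k(λ), e^{tJ_k(λ)} = e^{λt} · (I + tN + t^2 N^2/2! + ... + t^{k-1} N^{k-1}/(k-1)!) where N is the nilpotent superdiagonal part.

Assembling the blocks and conjugating back gives the entries of e^{tA} as shown above.

e^{tA} = [[(6*t + 1)*e^{6*t}, -9*t*e^{6*t}], [4*t*e^{6*t}, (1 - 6*t)*e^{6*t}]]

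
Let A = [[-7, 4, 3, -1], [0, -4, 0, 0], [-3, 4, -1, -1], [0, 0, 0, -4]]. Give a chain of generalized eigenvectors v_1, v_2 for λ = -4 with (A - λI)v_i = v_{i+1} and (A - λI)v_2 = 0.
v_1 = [[-1, 1, -2, 0]]^T, v_2 = [[1, 0, 1, 0]]^T

We seek v_1 ∈ ker((A + 4I)^2) \ ker(A + 4I), then set v_{i+1} = (A + 4I) v_i.

One such chain is v_1 = [[-1, 1, -2, 0]]^T, v_2 = [[1, 0, 1, 0]]^T. Check: (A + 4I) v_2 = [[0, 0, 0, 0]]^T = 0.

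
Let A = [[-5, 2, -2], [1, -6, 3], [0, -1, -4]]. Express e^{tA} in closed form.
e^{tA} = [[(t^2 + 1)*e^{-5*t}, 2*t*e^{-5*t}, 2*t*(t - 1)*e^{-5*t}], [t*(2 - t)*e^{-5*t}/2, (1 - t)*e^{-5*t}, t*(3 - t)*e^{-5*t}], [-t^2*e^{-5*t}/2, -t*e^{-5*t}, (-t^2 + t + 1)*e^{-5*t}]]

A has Jordan form J = [[-5, 1, 0], [0, -5, 1], [0, 0, -5]] with A = PJP^{-1}, so e^{tA} = P e^{tJ} P^{-1}.

For a Jordan block J_k(λ), e^{tJ_k(λ)} = e^{λt} · (I + tN + t^2 N^2/2! + ... + t^{k-1} N^{k-1}/(k-1)!) where N is the nilpotent superdiagonal part.

Assembling the blocks and conjugating back gives the entries of e^{tA} as shown above.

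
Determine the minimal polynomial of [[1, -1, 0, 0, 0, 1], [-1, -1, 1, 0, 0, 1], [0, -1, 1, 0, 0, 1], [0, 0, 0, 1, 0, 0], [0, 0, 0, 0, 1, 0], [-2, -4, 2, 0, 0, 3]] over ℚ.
m_A(x) = (x - 1)^3

The characteristic polynomial factors as (x - 1)^6. The minimal polynomial is ∏(x - λ)^{k_λ} where k_λ is the size of the largest Jordan block at λ.

For λ = 1: rank(A - I) = 2, and the largest Jordan block has size 3 (the smallest k with rank((A - I)^k) = rank((A - I)^(k+1))).

So m_A(x) = (x - 1)^3.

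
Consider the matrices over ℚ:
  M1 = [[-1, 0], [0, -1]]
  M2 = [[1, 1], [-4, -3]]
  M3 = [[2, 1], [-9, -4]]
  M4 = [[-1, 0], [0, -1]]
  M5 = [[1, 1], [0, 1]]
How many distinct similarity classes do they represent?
3 classes: {M1, M4}, {M2, M3}, {M5}

Characteristic polynomials: χ_{M1} = (x + 1)^2, χ_{M2} = (x + 1)^2, χ_{M3} = (x + 1)^2, χ_{M4} = (x + 1)^2, χ_{M5} = (x - 1)^2.

{M1, M4}: invariant factors x + 1, x + 1.

{M2, M3}: invariant factors (x + 1)^2.

{M5}: invariant factors (x - 1)^2.

Matrices are similar if and only if their invariant-factor lists agree; the partition into similarity classes is {M1, M4}, {M2, M3}, {M5}.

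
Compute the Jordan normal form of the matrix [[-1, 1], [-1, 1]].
The characteristic polynomial is det(xI - A) = x^2, so the eigenvalues are 0 (algebraic multiplicity 2).

For λ = 0: rank(A) = 1, rank(A^2) = 0. The eigenspace has dimension 2 - 1 = 1, so there is 1 Jordan block; the rank sequence gives block sizes [2].

Assembling the blocks gives the Jordan form J above.

J = [[0, 1], [0, 0]]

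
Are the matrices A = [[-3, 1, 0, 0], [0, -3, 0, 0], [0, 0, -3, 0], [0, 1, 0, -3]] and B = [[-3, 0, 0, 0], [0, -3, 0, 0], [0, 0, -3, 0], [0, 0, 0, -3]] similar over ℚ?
No.

Both have characteristic polynomial (x + 3)^4, but the minimal polynomial of A is (x + 3)^2 while the minimal polynomial of B is x + 3. The minimal polynomial is a similarity invariant, so A and B are not similar.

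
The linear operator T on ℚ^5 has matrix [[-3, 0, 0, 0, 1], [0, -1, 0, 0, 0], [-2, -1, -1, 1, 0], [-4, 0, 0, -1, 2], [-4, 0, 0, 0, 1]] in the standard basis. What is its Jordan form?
J = [[-1, 1, 0, 0, 0], [0, -1, 0, 0, 0], [0, 0, -1, 1, 0], [0, 0, 0, -1, 0], [0, 0, 0, 0, -1]]

The characteristic polynomial is det(xI - A) = (x + 1)^5, so the eigenvalues are -1 (algebraic multiplicity 5).

For λ = -1: rank(A + I) = 2, rank((A + I)^2) = 0. The eigenspace has dimension 5 - 2 = 3, so there are 3 Jordan blocks; the rank sequence gives block sizes [2, 2, 1].

Assembling the blocks gives the Jordan form J above.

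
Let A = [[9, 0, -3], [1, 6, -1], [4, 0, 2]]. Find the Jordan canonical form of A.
J = [[5, 0, 0], [0, 6, 0], [0, 0, 6]]

The characteristic polynomial is det(xI - A) = (x - 6)^2(x - 5), so the eigenvalues are 5 (algebraic multiplicity 1), 6 (algebraic multiplicity 2).

For λ = 5: algebraic multiplicity 1 gives one 1×1 block.

For λ = 6: rank(A - 6I) = 1. The eigenspace has dimension 3 - 1 = 2, so there are 2 Jordan blocks; the rank sequence gives block sizes [1, 1].

Assembling the blocks gives the Jordan form J above.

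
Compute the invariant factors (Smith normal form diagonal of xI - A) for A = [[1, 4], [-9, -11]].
(x + 5)^2

The Jordan structure of A has elementary divisors (x + 5)^2. Arranging the block sizes at each eigenvalue in decreasing order and taking row products gives the invariant factors.

Invariant factors (smallest first, each dividing the next): (x + 5)^2.

Check: the last factor (x + 5)^2 is the minimal polynomial, and the product (x + 5)^2 is the characteristic polynomial.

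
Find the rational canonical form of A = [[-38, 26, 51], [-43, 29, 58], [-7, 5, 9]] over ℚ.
R = [[0, 0, -4], [1, 0, -2], [0, 1, 0]]

The invariant factors of A (the non-unit diagonal entries of the Smith normal form of xI - A over ℚ[x]) are x^3 + 2x + 4, each dividing the next. The characteristic polynomial is their product, x^3 + 2x + 4.

The rational canonical form is the block-diagonal matrix of companion matrices C(f_i):
R = [[0, 0, -4], [1, 0, -2], [0, 1, 0]].

Note the characteristic polynomial does not split into linear factors over ℚ, so A has no Jordan form over ℚ; the rational canonical form exists over any field.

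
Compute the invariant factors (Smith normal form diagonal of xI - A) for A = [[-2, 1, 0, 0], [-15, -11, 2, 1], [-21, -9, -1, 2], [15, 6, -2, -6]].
The Jordan structure of A has elementary divisors (x + 5)^3, (x + 5). Arranging the block sizes at each eigenvalue in decreasing order and taking row products gives the invariant factors.

Invariant factors (smallest first, each dividing the next): x + 5, (x + 5)^3.

Check: the last factor (x + 5)^3 is the minimal polynomial, and the product (x + 5)^4 is the characteristic polynomial.

x + 5, (x + 5)^3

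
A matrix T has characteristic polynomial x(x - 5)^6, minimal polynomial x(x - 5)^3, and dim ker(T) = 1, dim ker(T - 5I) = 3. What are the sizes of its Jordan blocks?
Jordan blocks: (0, 1), (5, 3), (5, 2), (5, 1)

λ = 0: algebraic multiplicity 1 (exponent in χ_T), largest block size 1 (exponent in m_T), 1 block (geometric multiplicity). This forces block sizes [1].
λ = 5: algebraic multiplicity 6 (exponent in χ_T), largest block size 3 (exponent in m_T), 3 blocks (geometric multiplicity). These force block sizes [3, 2, 1].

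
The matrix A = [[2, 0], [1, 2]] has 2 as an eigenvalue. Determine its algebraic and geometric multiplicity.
algebraic multiplicity 2, geometric multiplicity 1

The characteristic polynomial is (x - 2)^2, so the factor x - 2 appears with exponent 2: the algebraic multiplicity is 2.

rank(A - 2I) = 1, so the eigenspace has dimension 2 - 1 = 1: the geometric multiplicity is 1.

Since 1 < 2, A is not diagonalizable.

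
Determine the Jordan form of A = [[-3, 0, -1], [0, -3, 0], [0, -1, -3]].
The characteristic polynomial is det(xI - A) = (x + 3)^3, so the eigenvalues are -3 (algebraic multiplicity 3).

For λ = -3: rank(A + 3I) = 2, rank((A + 3I)^2) = 1, rank((A + 3I)^3) = 0. The eigenspace has dimension 3 - 2 = 1, so there is 1 Jordan block; the rank sequence gives block sizes [3].

Assembling the blocks gives the Jordan form J above.

J = [[-3, 1, 0], [0, -3, 1], [0, 0, -3]]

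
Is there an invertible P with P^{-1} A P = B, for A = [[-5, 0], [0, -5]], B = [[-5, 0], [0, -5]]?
Yes.

Two matrices over a field are similar if and only if they have the same invariant factors.

Both A and B have characteristic polynomial (x + 5)^2 and minimal polynomial x + 5. Computing further, both have invariant factors x + 5, x + 5. Hence A and B are similar.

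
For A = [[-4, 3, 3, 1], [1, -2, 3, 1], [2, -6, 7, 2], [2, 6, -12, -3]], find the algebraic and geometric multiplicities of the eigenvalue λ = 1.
algebraic multiplicity 3, geometric multiplicity 2

The characteristic polynomial is (x - 1)^3(x + 5), so the factor x - 1 appears with exponent 3: the algebraic multiplicity is 3.

rank(A - I) = 2, so the eigenspace has dimension 4 - 2 = 2: the geometric multiplicity is 2.

Since 2 < 3, A is not diagonalizable.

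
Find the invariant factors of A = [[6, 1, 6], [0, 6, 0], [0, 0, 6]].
The Jordan structure of A has elementary divisors (x - 6)^2, (x - 6). Arranging the block sizes at each eigenvalue in decreasing order and taking row products gives the invariant factors.

Invariant factors (smallest first, each dividing the next): x - 6, (x - 6)^2.

Check: the last factor (x - 6)^2 is the minimal polynomial, and the product (x - 6)^3 is the characteristic polynomial.

x - 6, (x - 6)^2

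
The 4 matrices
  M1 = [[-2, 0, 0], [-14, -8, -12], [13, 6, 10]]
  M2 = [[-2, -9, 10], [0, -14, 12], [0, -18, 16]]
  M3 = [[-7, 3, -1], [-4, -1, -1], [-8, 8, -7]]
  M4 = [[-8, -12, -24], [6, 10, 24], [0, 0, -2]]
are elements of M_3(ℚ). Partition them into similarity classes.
3 classes: {M1, M2}, {M3}, {M4}

Characteristic polynomials: χ_{M1} = (x - 4)(x + 2)^2, χ_{M2} = (x - 4)(x + 2)^2, χ_{M3} = (x + 5)^3, χ_{M4} = (x - 4)(x + 2)^2.

{M1, M2}: invariant factors (x - 4)(x + 2)^2.

{M3}: invariant factors (x + 5)^3.

{M4}: invariant factors x + 2, (x - 4)(x + 2).

Matrices are similar if and only if their invariant-factor lists agree; the partition into similarity classes is {M1, M2}, {M3}, {M4}.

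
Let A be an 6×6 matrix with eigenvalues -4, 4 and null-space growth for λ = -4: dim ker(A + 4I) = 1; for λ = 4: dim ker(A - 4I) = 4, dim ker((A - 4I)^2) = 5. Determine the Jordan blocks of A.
λ = -4: successive nullity increments [1] count blocks of size ≥ k; block sizes are [1].
λ = 4: successive nullity increments [4, 1] count blocks of size ≥ k; block sizes are [2, 1, 1, 1].

Jordan blocks: (-4, 1), (4, 2), (4, 1), (4, 1), (4, 1)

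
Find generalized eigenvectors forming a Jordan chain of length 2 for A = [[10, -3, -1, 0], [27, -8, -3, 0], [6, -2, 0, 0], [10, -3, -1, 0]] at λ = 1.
v_1 = [[-2, -5, -2, -2]]^T, v_2 = [[-1, -3, 0, -1]]^T

We seek v_1 ∈ ker((A - I)^2) \ ker(A - I), then set v_{i+1} = (A - I) v_i.

One such chain is v_1 = [[-2, -5, -2, -2]]^T, v_2 = [[-1, -3, 0, -1]]^T. Check: (A - I) v_2 = [[0, 0, 0, 0]]^T = 0.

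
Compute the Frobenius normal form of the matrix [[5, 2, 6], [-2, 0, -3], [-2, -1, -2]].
The invariant factors of A (the non-unit diagonal entries of the Smith normal form of xI - A over ℚ[x]) are x - 1, (x - 1)^2, each dividing the next. The characteristic polynomial is their product, (x - 1)^3.

The rational canonical form is the block-diagonal matrix of companion matrices C(f_i):
R = [[1, 0, 0], [0, 0, -1], [0, 1, 2]].

R = [[1, 0, 0], [0, 0, -1], [0, 1, 2]]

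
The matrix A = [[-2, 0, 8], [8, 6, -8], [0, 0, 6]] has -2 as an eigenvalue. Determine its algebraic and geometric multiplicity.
algebraic multiplicity 1, geometric multiplicity 1

The characteristic polynomial is (x - 6)^2(x + 2), so the factor x + 2 appears with exponent 1: the algebraic multiplicity is 1.

rank(A + 2I) = 2, so the eigenspace has dimension 3 - 2 = 1: the geometric multiplicity is 1.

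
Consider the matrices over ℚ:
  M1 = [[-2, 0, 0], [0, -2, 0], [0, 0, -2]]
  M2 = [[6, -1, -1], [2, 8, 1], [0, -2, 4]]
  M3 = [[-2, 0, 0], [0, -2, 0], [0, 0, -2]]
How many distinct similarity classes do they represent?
Characteristic polynomials: χ_{M1} = (x + 2)^3, χ_{M2} = (x - 6)^3, χ_{M3} = (x + 2)^3.

{M1, M3}: invariant factors x + 2, x + 2, x + 2.

{M2}: invariant factors (x - 6)^3.

Matrices are similar if and only if their invariant-factor lists agree; the partition into similarity classes is {M1, M3}, {M2}.

2 classes: {M1, M3}, {M2}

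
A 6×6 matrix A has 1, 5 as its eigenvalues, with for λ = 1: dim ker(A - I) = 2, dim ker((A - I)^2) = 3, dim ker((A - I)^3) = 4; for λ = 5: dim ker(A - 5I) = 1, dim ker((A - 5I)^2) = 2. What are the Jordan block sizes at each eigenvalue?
λ = 1: successive nullity increments [2, 1, 1] count blocks of size ≥ k; block sizes are [3, 1].
λ = 5: successive nullity increments [1, 1] count blocks of size ≥ k; block sizes are [2].

Jordan blocks: (1, 3), (1, 1), (5, 2)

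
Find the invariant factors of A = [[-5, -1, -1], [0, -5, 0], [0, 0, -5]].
x + 5, (x + 5)^2

The Jordan structure of A has elementary divisors (x + 5)^2, (x + 5). Arranging the block sizes at each eigenvalue in decreasing order and taking row products gives the invariant factors.

Invariant factors (smallest first, each dividing the next): x + 5, (x + 5)^2.

Check: the last factor (x + 5)^2 is the minimal polynomial, and the product (x + 5)^3 is the characteristic polynomial.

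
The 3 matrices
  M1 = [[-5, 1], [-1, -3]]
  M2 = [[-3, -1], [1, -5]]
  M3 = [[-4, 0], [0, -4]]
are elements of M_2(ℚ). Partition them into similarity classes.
Characteristic polynomials: χ_{M1} = (x + 4)^2, χ_{M2} = (x + 4)^2, χ_{M3} = (x + 4)^2.

{M1, M2}: invariant factors (x + 4)^2.

{M3}: invariant factors x + 4, x + 4.

Matrices are similar if and only if their invariant-factor lists agree; the partition into similarity classes is {M1, M2}, {M3}.

2 classes: {M1, M2}, {M3}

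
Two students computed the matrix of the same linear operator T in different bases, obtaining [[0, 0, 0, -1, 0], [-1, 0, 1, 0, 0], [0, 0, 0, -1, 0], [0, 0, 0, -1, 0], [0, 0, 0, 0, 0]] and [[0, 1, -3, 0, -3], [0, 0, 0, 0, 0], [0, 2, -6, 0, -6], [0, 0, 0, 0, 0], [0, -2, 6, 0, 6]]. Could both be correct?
No.

trace(A) = -1 but trace(B) = 0. The trace is a similarity invariant, so A and B are not similar.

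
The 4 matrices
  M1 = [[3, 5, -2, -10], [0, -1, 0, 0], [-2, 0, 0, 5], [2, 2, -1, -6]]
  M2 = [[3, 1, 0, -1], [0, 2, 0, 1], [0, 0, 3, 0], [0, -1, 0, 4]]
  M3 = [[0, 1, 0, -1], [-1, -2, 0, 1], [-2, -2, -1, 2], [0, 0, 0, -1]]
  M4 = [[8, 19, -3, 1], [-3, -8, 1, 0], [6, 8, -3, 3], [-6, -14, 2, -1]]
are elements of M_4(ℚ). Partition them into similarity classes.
3 classes: {M1, M4}, {M2}, {M3}

Characteristic polynomials: χ_{M1} = (x + 1)^4, χ_{M2} = (x - 3)^4, χ_{M3} = (x + 1)^4, χ_{M4} = (x + 1)^4.

{M1, M4}: invariant factors (x + 1)^2, (x + 1)^2.

{M2}: invariant factors x - 3, x - 3, (x - 3)^2.

{M3}: invariant factors x + 1, x + 1, (x + 1)^2.

Matrices are similar if and only if their invariant-factor lists agree; the partition into similarity classes is {M1, M4}, {M2}, {M3}.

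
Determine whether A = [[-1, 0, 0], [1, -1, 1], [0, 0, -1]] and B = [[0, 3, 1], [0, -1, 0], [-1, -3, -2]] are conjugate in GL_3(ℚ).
Yes.

Two matrices over a field are similar if and only if they have the same invariant factors.

Both A and B have characteristic polynomial (x + 1)^3 and minimal polynomial (x + 1)^2. Computing further, both have invariant factors x + 1, (x + 1)^2. Hence A and B are similar.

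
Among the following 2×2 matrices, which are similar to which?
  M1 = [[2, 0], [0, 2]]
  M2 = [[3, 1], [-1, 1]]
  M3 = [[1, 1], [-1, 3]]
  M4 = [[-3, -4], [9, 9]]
Characteristic polynomials: χ_{M1} = (x - 2)^2, χ_{M2} = (x - 2)^2, χ_{M3} = (x - 2)^2, χ_{M4} = (x - 3)^2.

{M1}: invariant factors x - 2, x - 2.

{M2, M3}: invariant factors (x - 2)^2.

{M4}: invariant factors (x - 3)^2.

Matrices are similar if and only if their invariant-factor lists agree; the partition into similarity classes is {M1}, {M2, M3}, {M4}.

3 classes: {M1}, {M2, M3}, {M4}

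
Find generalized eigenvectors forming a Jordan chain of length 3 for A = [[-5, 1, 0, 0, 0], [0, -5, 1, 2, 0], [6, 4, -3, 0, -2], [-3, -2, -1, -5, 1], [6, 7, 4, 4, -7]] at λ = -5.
v_1 = [[0, 0, 1, 0, 1]]^T, v_2 = [[0, 1, 0, 0, 2]]^T, v_3 = [[1, 0, 0, 0, 3]]^T

We seek v_1 ∈ ker((A + 5I)^3) \ ker((A + 5I)^2), then set v_{i+1} = (A + 5I) v_i.

One such chain is v_1 = [[0, 0, 1, 0, 1]]^T, v_2 = [[0, 1, 0, 0, 2]]^T, v_3 = [[1, 0, 0, 0, 3]]^T. Check: (A + 5I) v_3 = [[0, 0, 0, 0, 0]]^T = 0.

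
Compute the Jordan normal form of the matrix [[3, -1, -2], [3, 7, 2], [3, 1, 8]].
J = [[6, 1, 0], [0, 6, 0], [0, 0, 6]]

The characteristic polynomial is det(xI - A) = (x - 6)^3, so the eigenvalues are 6 (algebraic multiplicity 3).

For λ = 6: rank(A - 6I) = 1, rank((A - 6I)^2) = 0. The eigenspace has dimension 3 - 1 = 2, so there are 2 Jordan blocks; the rank sequence gives block sizes [2, 1].

Assembling the blocks gives the Jordan form J above.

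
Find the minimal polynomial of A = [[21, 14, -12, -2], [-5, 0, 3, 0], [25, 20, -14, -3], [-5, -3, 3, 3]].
m_A(x) = (x - 3)^3(x - 1)

The characteristic polynomial factors as (x - 3)^3(x - 1). The minimal polynomial is ∏(x - λ)^{k_λ} where k_λ is the size of the largest Jordan block at λ.

For λ = 1: rank(A - I) = 3, and the largest Jordan block has size 1 (the smallest k with rank((A - I)^k) = rank((A - I)^(k+1))).
For λ = 3: rank(A - 3I) = 3, and the largest Jordan block has size 3 (the smallest k with rank((A - 3I)^k) = rank((A - 3I)^(k+1))).

So m_A(x) = (x - 3)^3(x - 1).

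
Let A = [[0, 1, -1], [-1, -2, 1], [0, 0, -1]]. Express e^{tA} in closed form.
A has Jordan form J = [[-1, 1, 0], [0, -1, 0], [0, 0, -1]] with A = PJP^{-1}, so e^{tA} = P e^{tJ} P^{-1}.

For a Jordan block J_k(λ), e^{tJ_k(λ)} = e^{λt} · (I + tN + t^2 N^2/2! + ... + t^{k-1} N^{k-1}/(k-1)!) where N is the nilpotent superdiagonal part.

Assembling the blocks and conjugating back gives the entries of e^{tA} as shown above.

e^{tA} = [[(t + 1)*e^{-t}, t*e^{-t}, -t*e^{-t}], [-t*e^{-t}, (1 - t)*e^{-t}, t*e^{-t}], [0, 0, e^{-t}]]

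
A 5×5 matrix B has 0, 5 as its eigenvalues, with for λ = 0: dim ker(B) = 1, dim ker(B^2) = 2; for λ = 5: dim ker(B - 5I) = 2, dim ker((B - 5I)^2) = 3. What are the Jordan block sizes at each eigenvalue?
Jordan blocks: (0, 2), (5, 2), (5, 1)

λ = 0: successive nullity increments [1, 1] count blocks of size ≥ k; block sizes are [2].
λ = 5: successive nullity increments [2, 1] count blocks of size ≥ k; block sizes are [2, 1].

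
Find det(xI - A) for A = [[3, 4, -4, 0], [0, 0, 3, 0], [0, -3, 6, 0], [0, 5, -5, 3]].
xI - A = [[x - 3, -4, 4, 0], [0, x, -3, 0], [0, 3, x - 6, 0], [0, -5, 5, x - 3]].

Expanding det(xI - A) along the first row:
det(xI - A) = + (x - 3)·det([[x, -3, 0], [3, x - 6, 0], [-5, 5, x - 3]]) - (-4)·det([[0, -3, 0], [0, x - 6, 0], [0, 5, x - 3]]) + (4)·det([[0, x, 0], [0, 3, 0], [0, -5, x - 3]]) - (0)·det([[0, x, -3], [0, 3, x - 6], [0, -5, 5]]).

Evaluating gives χ_A(x) = x^4 - 12x^3 + 54x^2 - 108x + 81 = (x - 3)^4.

χ_A(x) = (x - 3)^4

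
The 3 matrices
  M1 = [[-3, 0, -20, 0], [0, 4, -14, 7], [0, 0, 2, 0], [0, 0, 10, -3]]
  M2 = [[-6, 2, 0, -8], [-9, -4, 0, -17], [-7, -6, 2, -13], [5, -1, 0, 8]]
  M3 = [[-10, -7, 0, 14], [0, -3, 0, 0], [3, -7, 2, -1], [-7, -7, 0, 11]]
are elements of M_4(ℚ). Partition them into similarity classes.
2 classes: {M1, M3}, {M2}

Characteristic polynomials: χ_{M1} = (x - 4)(x - 2)(x + 3)^2, χ_{M2} = (x - 4)(x - 2)(x + 3)^2, χ_{M3} = (x - 4)(x - 2)(x + 3)^2.

{M1, M3}: invariant factors x + 3, (x - 4)(x - 2)(x + 3).

{M2}: invariant factors (x - 4)(x - 2)(x + 3)^2.

Matrices are similar if and only if their invariant-factor lists agree; the partition into similarity classes is {M1, M3}, {M2}.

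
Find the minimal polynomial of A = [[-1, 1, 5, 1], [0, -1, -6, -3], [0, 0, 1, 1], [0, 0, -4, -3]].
m_A(x) = (x + 1)^2

The characteristic polynomial factors as (x + 1)^4. The minimal polynomial is ∏(x - λ)^{k_λ} where k_λ is the size of the largest Jordan block at λ.

For λ = -1: rank(A + I) = 2, and the largest Jordan block has size 2 (the smallest k with rank((A + I)^k) = rank((A + I)^(k+1))).

So m_A(x) = (x + 1)^2.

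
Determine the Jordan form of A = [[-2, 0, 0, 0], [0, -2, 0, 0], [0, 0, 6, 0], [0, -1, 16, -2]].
The characteristic polynomial is det(xI - A) = (x - 6)(x + 2)^3, so the eigenvalues are -2 (algebraic multiplicity 3), 6 (algebraic multiplicity 1).

For λ = -2: rank(A + 2I) = 2, rank((A + 2I)^2) = 1. The eigenspace has dimension 4 - 2 = 2, so there are 2 Jordan blocks; the rank sequence gives block sizes [2, 1].

For λ = 6: algebraic multiplicity 1 gives one 1×1 block.

Assembling the blocks gives the Jordan form J above.

J = [[-2, 1, 0, 0], [0, -2, 0, 0], [0, 0, -2, 0], [0, 0, 0, 6]]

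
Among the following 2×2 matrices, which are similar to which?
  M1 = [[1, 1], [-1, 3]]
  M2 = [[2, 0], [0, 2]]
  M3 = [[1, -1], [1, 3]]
Characteristic polynomials: χ_{M1} = (x - 2)^2, χ_{M2} = (x - 2)^2, χ_{M3} = (x - 2)^2.

{M1, M3}: invariant factors (x - 2)^2.

{M2}: invariant factors x - 2, x - 2.

Matrices are similar if and only if their invariant-factor lists agree; the partition into similarity classes is {M1, M3}, {M2}.

2 classes: {M1, M3}, {M2}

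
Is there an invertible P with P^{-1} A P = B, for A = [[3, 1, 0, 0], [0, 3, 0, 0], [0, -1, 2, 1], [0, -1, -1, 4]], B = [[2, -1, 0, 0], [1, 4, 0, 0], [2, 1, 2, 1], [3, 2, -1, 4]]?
Two matrices over a field are similar if and only if they have the same invariant factors.

Both A and B have characteristic polynomial (x - 3)^4 and minimal polynomial (x - 3)^2. Computing further, both have invariant factors (x - 3)^2, (x - 3)^2. Hence A and B are similar.

Yes.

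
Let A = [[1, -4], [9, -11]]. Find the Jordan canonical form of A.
J = [[-5, 1], [0, -5]]

The characteristic polynomial is det(xI - A) = (x + 5)^2, so the eigenvalues are -5 (algebraic multiplicity 2).

For λ = -5: rank(A + 5I) = 1, rank((A + 5I)^2) = 0. The eigenspace has dimension 2 - 1 = 1, so there is 1 Jordan block; the rank sequence gives block sizes [2].

Assembling the blocks gives the Jordan form J above.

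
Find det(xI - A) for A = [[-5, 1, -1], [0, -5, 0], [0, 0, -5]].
χ_A(x) = (x + 5)^3

xI - A = [[x + 5, -1, 1], [0, x + 5, 0], [0, 0, x + 5]].

Expanding det(xI - A) along the first row:
det(xI - A) = + (x + 5)·det([[x + 5, 0], [0, x + 5]]) - (-1)·det([[0, 0], [0, x + 5]]) + (1)·det([[0, x + 5], [0, 0]]).

Evaluating gives χ_A(x) = x^3 + 15x^2 + 75x + 125 = (x + 5)^3.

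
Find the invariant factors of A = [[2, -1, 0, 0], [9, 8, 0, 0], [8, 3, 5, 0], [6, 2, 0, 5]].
x - 5, (x - 5)^3

The Jordan structure of A has elementary divisors (x - 5)^3, (x - 5). Arranging the block sizes at each eigenvalue in decreasing order and taking row products gives the invariant factors.

Invariant factors (smallest first, each dividing the next): x - 5, (x - 5)^3.

Check: the last factor (x - 5)^3 is the minimal polynomial, and the product (x - 5)^4 is the characteristic polynomial.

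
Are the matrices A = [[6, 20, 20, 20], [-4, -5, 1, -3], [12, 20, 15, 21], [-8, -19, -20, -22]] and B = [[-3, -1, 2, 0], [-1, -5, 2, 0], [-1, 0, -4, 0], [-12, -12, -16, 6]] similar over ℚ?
Two matrices over a field are similar if and only if they have the same invariant factors.

Both A and B have characteristic polynomial (x - 6)(x + 4)^3 and minimal polynomial (x - 6)(x + 4)^3. Computing further, both have invariant factors (x - 6)(x + 4)^3. Hence A and B are similar.

Yes.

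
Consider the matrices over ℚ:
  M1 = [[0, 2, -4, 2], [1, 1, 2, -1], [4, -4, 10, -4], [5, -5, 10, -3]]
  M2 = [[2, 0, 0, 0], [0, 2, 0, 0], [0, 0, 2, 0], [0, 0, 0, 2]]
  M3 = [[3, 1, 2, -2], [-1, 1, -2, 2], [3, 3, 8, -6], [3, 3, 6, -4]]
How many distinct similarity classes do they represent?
2 classes: {M1, M3}, {M2}

Characteristic polynomials: χ_{M1} = (x - 2)^4, χ_{M2} = (x - 2)^4, χ_{M3} = (x - 2)^4.

{M1, M3}: invariant factors x - 2, x - 2, (x - 2)^2.

{M2}: invariant factors x - 2, x - 2, x - 2, x - 2.

Matrices are similar if and only if their invariant-factor lists agree; the partition into similarity classes is {M1, M3}, {M2}.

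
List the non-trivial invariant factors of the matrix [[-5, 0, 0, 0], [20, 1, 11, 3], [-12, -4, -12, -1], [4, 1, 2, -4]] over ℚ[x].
The Jordan structure of A has elementary divisors (x + 5)^3, (x + 5). Arranging the block sizes at each eigenvalue in decreasing order and taking row products gives the invariant factors.

Invariant factors (smallest first, each dividing the next): x + 5, (x + 5)^3.

Check: the last factor (x + 5)^3 is the minimal polynomial, and the product (x + 5)^4 is the characteristic polynomial.

x + 5, (x + 5)^3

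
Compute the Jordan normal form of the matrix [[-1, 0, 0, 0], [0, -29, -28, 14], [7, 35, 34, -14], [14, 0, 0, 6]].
J = [[-1, 0, 0, 0], [0, -1, 0, 0], [0, 0, 6, 0], [0, 0, 0, 6]]

The characteristic polynomial is det(xI - A) = (x - 6)^2(x + 1)^2, so the eigenvalues are -1 (algebraic multiplicity 2), 6 (algebraic multiplicity 2).

For λ = -1: rank(A + I) = 2. The eigenspace has dimension 4 - 2 = 2, so there are 2 Jordan blocks; the rank sequence gives block sizes [1, 1].

For λ = 6: rank(A - 6I) = 2. The eigenspace has dimension 4 - 2 = 2, so there are 2 Jordan blocks; the rank sequence gives block sizes [1, 1].

Assembling the blocks gives the Jordan form J above.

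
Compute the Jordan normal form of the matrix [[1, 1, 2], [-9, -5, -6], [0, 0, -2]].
The characteristic polynomial is det(xI - A) = (x + 2)^3, so the eigenvalues are -2 (algebraic multiplicity 3).

For λ = -2: rank(A + 2I) = 1, rank((A + 2I)^2) = 0. The eigenspace has dimension 3 - 1 = 2, so there are 2 Jordan blocks; the rank sequence gives block sizes [2, 1].

Assembling the blocks gives the Jordan form J above.

J = [[-2, 1, 0], [0, -2, 0], [0, 0, -2]]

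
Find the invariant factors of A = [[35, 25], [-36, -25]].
The Jordan structure of A has elementary divisors (x - 5)^2. Arranging the block sizes at each eigenvalue in decreasing order and taking row products gives the invariant factors.

Invariant factors (smallest first, each dividing the next): (x - 5)^2.

Check: the last factor (x - 5)^2 is the minimal polynomial, and the product (x - 5)^2 is the characteristic polynomial.

(x - 5)^2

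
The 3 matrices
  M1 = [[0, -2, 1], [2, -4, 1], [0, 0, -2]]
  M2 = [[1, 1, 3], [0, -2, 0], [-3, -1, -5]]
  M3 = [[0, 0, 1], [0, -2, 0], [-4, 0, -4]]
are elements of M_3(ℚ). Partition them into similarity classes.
1 class: {M1, M2, M3}

Characteristic polynomials: χ_{M1} = (x + 2)^3, χ_{M2} = (x + 2)^3, χ_{M3} = (x + 2)^3.

{M1, M2, M3}: invariant factors x + 2, (x + 2)^2.

Matrices are similar if and only if their invariant-factor lists agree; the partition into similarity classes is {M1, M2, M3}.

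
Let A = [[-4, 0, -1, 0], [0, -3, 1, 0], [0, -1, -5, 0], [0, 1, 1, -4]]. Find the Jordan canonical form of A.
The characteristic polynomial is det(xI - A) = (x + 4)^4, so the eigenvalues are -4 (algebraic multiplicity 4).

For λ = -4: rank(A + 4I) = 2, rank((A + 4I)^2) = 1, rank((A + 4I)^3) = 0. The eigenspace has dimension 4 - 2 = 2, so there are 2 Jordan blocks; the rank sequence gives block sizes [3, 1].

Assembling the blocks gives the Jordan form J above.

J = [[-4, 1, 0, 0], [0, -4, 1, 0], [0, 0, -4, 0], [0, 0, 0, -4]]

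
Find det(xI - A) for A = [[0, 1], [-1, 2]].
xI - A = [[x, -1], [1, x - 2]].

Expanding det(xI - A) along the first row:
det(xI - A) = + (x)·det([[x - 2]]) - (-1)·det([[1]]).

Evaluating gives χ_A(x) = x^2 - 2x + 1 = (x - 1)^2.

χ_A(x) = (x - 1)^2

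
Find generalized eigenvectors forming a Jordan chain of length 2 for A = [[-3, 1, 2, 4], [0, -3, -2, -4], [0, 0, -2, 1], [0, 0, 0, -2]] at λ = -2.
v_1 = [[2, 0, -1, 1]]^T, v_2 = [[0, -2, 1, 0]]^T

We seek v_1 ∈ ker((A + 2I)^2) \ ker(A + 2I), then set v_{i+1} = (A + 2I) v_i.

One such chain is v_1 = [[2, 0, -1, 1]]^T, v_2 = [[0, -2, 1, 0]]^T. Check: (A + 2I) v_2 = [[0, 0, 0, 0]]^T = 0.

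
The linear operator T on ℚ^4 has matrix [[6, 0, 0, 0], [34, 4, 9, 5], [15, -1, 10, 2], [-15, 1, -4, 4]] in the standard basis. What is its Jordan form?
J = [[6, 1, 0, 0], [0, 6, 1, 0], [0, 0, 6, 0], [0, 0, 0, 6]]

The characteristic polynomial is det(xI - A) = (x - 6)^4, so the eigenvalues are 6 (algebraic multiplicity 4).

For λ = 6: rank(A - 6I) = 2, rank((A - 6I)^2) = 1, rank((A - 6I)^3) = 0. The eigenspace has dimension 4 - 2 = 2, so there are 2 Jordan blocks; the rank sequence gives block sizes [3, 1].

Assembling the blocks gives the Jordan form J above.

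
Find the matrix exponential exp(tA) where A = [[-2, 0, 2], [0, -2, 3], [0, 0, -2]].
e^{tA} = [[e^{-2*t}, 0, 2*t*e^{-2*t}], [0, e^{-2*t}, 3*t*e^{-2*t}], [0, 0, e^{-2*t}]]

A has Jordan form J = [[-2, 1, 0], [0, -2, 0], [0, 0, -2]] with A = PJP^{-1}, so e^{tA} = P e^{tJ} P^{-1}.

For a Jordan block J_k(λ), e^{tJ_k(λ)} = e^{λt} · (I + tN + t^2 N^2/2! + ... + t^{k-1} N^{k-1}/(k-1)!) where N is the nilpotent superdiagonal part.

Assembling the blocks and conjugating back gives the entries of e^{tA} as shown above.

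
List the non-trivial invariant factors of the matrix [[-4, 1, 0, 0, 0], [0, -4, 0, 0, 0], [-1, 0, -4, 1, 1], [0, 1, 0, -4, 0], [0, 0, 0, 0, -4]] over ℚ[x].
The Jordan structure of A has elementary divisors (x + 4)^2, (x + 4)^2, (x + 4). Arranging the block sizes at each eigenvalue in decreasing order and taking row products gives the invariant factors.

Invariant factors (smallest first, each dividing the next): x + 4, (x + 4)^2, (x + 4)^2.

Check: the last factor (x + 4)^2 is the minimal polynomial, and the product (x + 4)^5 is the characteristic polynomial.

x + 4, (x + 4)^2, (x + 4)^2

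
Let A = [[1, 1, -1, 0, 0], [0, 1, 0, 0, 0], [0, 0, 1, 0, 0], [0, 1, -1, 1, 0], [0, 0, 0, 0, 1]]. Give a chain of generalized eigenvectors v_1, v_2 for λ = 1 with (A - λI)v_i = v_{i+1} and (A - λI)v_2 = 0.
We seek v_1 ∈ ker((A - I)^2) \ ker(A - I), then set v_{i+1} = (A - I) v_i.

One such chain is v_1 = [[0, 1, 0, 0, 1]]^T, v_2 = [[1, 0, 0, 1, 0]]^T. Check: (A - I) v_2 = [[0, 0, 0, 0, 0]]^T = 0.

v_1 = [[0, 1, 0, 0, 1]]^T, v_2 = [[1, 0, 0, 1, 0]]^T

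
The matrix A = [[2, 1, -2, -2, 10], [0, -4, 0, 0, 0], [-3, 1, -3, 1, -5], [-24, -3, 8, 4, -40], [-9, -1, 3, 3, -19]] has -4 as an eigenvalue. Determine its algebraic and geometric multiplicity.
algebraic multiplicity 5, geometric multiplicity 3

The characteristic polynomial is (x + 4)^5, so the factor x + 4 appears with exponent 5: the algebraic multiplicity is 5.

rank(A + 4I) = 2, so the eigenspace has dimension 5 - 2 = 3: the geometric multiplicity is 3.

Since 3 < 5, A is not diagonalizable.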